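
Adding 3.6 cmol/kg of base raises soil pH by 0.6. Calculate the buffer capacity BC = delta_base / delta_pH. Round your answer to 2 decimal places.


Step 1: BC = change in base / change in pH
Step 2: BC = 3.6 / 0.6
Step 3: BC = 6.0 cmol/(kg*pH unit)

6.0


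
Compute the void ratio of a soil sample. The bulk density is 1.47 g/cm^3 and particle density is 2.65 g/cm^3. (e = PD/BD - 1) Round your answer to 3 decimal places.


Step 1: e = PD / BD - 1
Step 2: e = 2.65 / 1.47 - 1
Step 3: e = 1.80272 - 1
Step 4: e = 0.803

0.803


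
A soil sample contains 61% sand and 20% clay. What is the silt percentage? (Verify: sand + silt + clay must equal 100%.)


Step 1: sand + silt + clay = 100%
Step 2: silt = 100 - sand - clay
Step 3: silt = 100 - 61 - 20
Step 4: silt = 19%

19


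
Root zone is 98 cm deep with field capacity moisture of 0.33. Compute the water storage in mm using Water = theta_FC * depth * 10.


Step 1: Water (mm) = theta_FC * depth (cm) * 10
Step 2: Water = 0.33 * 98 * 10
Step 3: Water = 323.4 mm

323.4


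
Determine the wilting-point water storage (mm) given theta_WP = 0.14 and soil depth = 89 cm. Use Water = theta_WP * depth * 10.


Step 1: Water (mm) = theta_WP * depth * 10
Step 2: Water = 0.14 * 89 * 10
Step 3: Water = 124.6 mm

124.6


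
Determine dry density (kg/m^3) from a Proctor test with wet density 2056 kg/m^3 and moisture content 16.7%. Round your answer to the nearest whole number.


Step 1: Dry density = wet density / (1 + w/100)
Step 2: Dry density = 2056 / (1 + 16.7/100)
Step 3: Dry density = 2056 / 1.167
Step 4: Dry density = 1762 kg/m^3

1762


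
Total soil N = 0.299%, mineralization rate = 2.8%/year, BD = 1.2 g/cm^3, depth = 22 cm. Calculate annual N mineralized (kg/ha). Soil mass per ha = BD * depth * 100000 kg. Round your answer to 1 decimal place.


Step 1: Soil mass per ha = BD * depth * 100000 = 1.2 * 22 * 100000 = 2640000 kg
Step 2: Total N pool = soil mass * N%/100 = 2640000 * 0.299/100 = 7893.6 kg/ha
Step 3: N mineralized = N pool * rate%/100 = 7893.6 * 2.8/100 = 221.0 kg/ha/yr

221.0


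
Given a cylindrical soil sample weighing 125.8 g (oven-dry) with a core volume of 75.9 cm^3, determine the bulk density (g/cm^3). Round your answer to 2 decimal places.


Step 1: Identify the formula: BD = dry mass / volume
Step 2: Substitute values: BD = 125.8 / 75.9
Step 3: BD = 1.66 g/cm^3

1.66


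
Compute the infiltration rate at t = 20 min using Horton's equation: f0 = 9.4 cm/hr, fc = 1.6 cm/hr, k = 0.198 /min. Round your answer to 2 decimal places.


Step 1: f = fc + (f0 - fc) * exp(-k * t)
Step 2: exp(-0.198 * 20) = 0.019063
Step 3: f = 1.6 + (9.4 - 1.6) * 0.019063
Step 4: f = 1.6 + 7.8 * 0.019063
Step 5: f = 1.75 cm/hr

1.75


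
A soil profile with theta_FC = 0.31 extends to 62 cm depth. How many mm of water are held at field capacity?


Step 1: Water (mm) = theta_FC * depth (cm) * 10
Step 2: Water = 0.31 * 62 * 10
Step 3: Water = 192.2 mm

192.2


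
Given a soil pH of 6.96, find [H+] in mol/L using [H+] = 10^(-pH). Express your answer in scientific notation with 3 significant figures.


Step 1: [H+] = 10^(-pH)
Step 2: [H+] = 10^(-6.96)
Step 3: [H+] = 1.10e-07 mol/L

1.10e-07


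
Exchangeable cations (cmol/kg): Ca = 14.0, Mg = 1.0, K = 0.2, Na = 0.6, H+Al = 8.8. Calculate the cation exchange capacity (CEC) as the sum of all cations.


Step 1: CEC = Ca + Mg + K + Na + (H+Al)
Step 2: CEC = 14.0 + 1.0 + 0.2 + 0.6 + 8.8
Step 3: CEC = 24.6 cmol/kg

24.6


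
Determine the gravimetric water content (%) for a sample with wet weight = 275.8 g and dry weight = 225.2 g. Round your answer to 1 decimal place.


Step 1: Water mass = wet - dry = 275.8 - 225.2 = 50.6 g
Step 2: w = 100 * water mass / dry mass
Step 3: w = 100 * 50.6 / 225.2 = 22.5%

22.5


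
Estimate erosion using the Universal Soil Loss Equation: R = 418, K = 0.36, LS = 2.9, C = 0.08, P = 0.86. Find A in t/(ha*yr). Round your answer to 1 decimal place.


Step 1: A = R * K * LS * C * P
Step 2: R * K = 418 * 0.36 = 150.48
Step 3: (R*K) * LS = 150.48 * 2.9 = 436.392
Step 4: * C * P = 436.392 * 0.08 * 0.86 = 30.0
Step 5: A = 30.0 t/(ha*yr)

30.0


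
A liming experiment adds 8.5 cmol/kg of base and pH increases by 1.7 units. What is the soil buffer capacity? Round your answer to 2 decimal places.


Step 1: BC = change in base / change in pH
Step 2: BC = 8.5 / 1.7
Step 3: BC = 5.0 cmol/(kg*pH unit)

5.0


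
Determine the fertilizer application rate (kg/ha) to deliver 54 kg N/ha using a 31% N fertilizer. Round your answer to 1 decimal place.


Step 1: Fertilizer rate = target N / (N content / 100)
Step 2: Rate = 54 / (31 / 100)
Step 3: Rate = 54 / 0.31
Step 4: Rate = 174.2 kg/ha

174.2


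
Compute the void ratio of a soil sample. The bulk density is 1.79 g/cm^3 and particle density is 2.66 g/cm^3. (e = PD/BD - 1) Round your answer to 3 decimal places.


Step 1: e = PD / BD - 1
Step 2: e = 2.66 / 1.79 - 1
Step 3: e = 1.48603 - 1
Step 4: e = 0.486

0.486


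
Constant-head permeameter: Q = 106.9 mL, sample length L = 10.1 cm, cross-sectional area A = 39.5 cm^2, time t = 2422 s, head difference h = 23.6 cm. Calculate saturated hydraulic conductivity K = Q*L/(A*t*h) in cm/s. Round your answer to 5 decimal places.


Step 1: K = Q * L / (A * t * h)
Step 2: Numerator = 106.9 * 10.1 = 1079.69
Step 3: Denominator = 39.5 * 2422 * 23.6 = 2257788.4
Step 4: K = 1079.69 / 2257788.4 = 0.00048 cm/s

0.00048


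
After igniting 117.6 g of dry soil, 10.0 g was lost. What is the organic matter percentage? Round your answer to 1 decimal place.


Step 1: OM% = 100 * LOI / sample mass
Step 2: OM = 100 * 10.0 / 117.6
Step 3: OM = 8.5%

8.5


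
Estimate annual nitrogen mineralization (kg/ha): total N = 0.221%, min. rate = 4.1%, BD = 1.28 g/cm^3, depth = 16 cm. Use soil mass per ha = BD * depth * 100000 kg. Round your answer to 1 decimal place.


Step 1: Soil mass per ha = BD * depth * 100000 = 1.28 * 16 * 100000 = 2048000 kg
Step 2: Total N pool = soil mass * N%/100 = 2048000 * 0.221/100 = 4526.08 kg/ha
Step 3: N mineralized = N pool * rate%/100 = 4526.08 * 4.1/100 = 185.6 kg/ha/yr

185.6


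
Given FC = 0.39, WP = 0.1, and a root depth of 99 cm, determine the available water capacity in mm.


Step 1: Available water = (FC - WP) * depth * 10
Step 2: AW = (0.39 - 0.1) * 99 * 10
Step 3: AW = 0.29 * 99 * 10
Step 4: AW = 287.1 mm

287.1


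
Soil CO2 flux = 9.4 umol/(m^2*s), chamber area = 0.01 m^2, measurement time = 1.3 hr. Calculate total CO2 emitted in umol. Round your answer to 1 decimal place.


Step 1: Convert time to seconds: 1.3 hr * 3600 = 4680.0 s
Step 2: Total = flux * area * time_s
Step 3: Total = 9.4 * 0.01 * 4680.0
Step 4: Total = 439.9 umol

439.9


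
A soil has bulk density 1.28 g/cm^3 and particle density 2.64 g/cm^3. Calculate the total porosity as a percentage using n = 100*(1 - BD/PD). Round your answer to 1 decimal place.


Step 1: Formula: n = 100 * (1 - BD / PD)
Step 2: n = 100 * (1 - 1.28 / 2.64)
Step 3: n = 100 * (1 - 0.48485)
Step 4: n = 51.5%

51.5


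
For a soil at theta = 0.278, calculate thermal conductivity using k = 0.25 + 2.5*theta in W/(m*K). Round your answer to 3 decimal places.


Step 1: k = 0.25 + 2.5 * theta
Step 2: k = 0.25 + 2.5 * 0.278
Step 3: k = 0.25 + 0.695
Step 4: k = 0.945 W/(m*K)

0.945


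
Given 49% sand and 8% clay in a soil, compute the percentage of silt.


Step 1: sand + silt + clay = 100%
Step 2: silt = 100 - sand - clay
Step 3: silt = 100 - 49 - 8
Step 4: silt = 43%

43


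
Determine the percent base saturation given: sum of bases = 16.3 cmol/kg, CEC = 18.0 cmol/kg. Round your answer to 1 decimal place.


Step 1: BS = 100 * (sum of bases) / CEC
Step 2: BS = 100 * 16.3 / 18.0
Step 3: BS = 90.6%

90.6


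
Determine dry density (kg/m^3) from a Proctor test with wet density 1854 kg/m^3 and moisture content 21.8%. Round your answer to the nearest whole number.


Step 1: Dry density = wet density / (1 + w/100)
Step 2: Dry density = 1854 / (1 + 21.8/100)
Step 3: Dry density = 1854 / 1.218
Step 4: Dry density = 1522 kg/m^3

1522


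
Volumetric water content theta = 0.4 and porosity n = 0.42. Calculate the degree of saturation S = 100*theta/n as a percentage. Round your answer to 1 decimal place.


Step 1: S = 100 * theta_v / n
Step 2: S = 100 * 0.4 / 0.42
Step 3: S = 95.2%

95.2


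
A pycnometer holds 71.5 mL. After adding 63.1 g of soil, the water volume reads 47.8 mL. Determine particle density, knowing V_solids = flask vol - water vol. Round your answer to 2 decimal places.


Step 1: Volume of solids = flask volume - water volume with soil
Step 2: V_solids = 71.5 - 47.8 = 23.7 mL
Step 3: Particle density = mass / V_solids = 63.1 / 23.7 = 2.66 g/cm^3

2.66


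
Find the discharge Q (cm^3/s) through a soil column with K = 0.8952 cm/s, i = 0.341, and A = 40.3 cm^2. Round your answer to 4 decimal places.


Step 1: Apply Darcy's law: Q = K * i * A
Step 2: Q = 0.8952 * 0.341 * 40.3
Step 3: Q = 12.3021 cm^3/s

12.3021


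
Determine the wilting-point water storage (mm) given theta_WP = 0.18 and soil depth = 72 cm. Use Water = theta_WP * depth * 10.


Step 1: Water (mm) = theta_WP * depth * 10
Step 2: Water = 0.18 * 72 * 10
Step 3: Water = 129.6 mm

129.6


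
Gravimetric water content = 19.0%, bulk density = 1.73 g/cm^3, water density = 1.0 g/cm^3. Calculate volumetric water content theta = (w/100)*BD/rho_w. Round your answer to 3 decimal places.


Step 1: theta = (w / 100) * BD / rho_w
Step 2: theta = (19.0 / 100) * 1.73 / 1.0
Step 3: theta = 0.19 * 1.73
Step 4: theta = 0.329

0.329


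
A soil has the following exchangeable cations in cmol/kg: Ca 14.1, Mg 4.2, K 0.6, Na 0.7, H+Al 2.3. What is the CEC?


Step 1: CEC = Ca + Mg + K + Na + (H+Al)
Step 2: CEC = 14.1 + 4.2 + 0.6 + 0.7 + 2.3
Step 3: CEC = 21.9 cmol/kg

21.9


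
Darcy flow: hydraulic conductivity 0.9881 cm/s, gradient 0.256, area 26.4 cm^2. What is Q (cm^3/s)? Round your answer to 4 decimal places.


Step 1: Apply Darcy's law: Q = K * i * A
Step 2: Q = 0.9881 * 0.256 * 26.4
Step 3: Q = 6.678 cm^3/s

6.678


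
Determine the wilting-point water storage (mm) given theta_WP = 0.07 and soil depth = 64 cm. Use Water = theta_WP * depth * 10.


Step 1: Water (mm) = theta_WP * depth * 10
Step 2: Water = 0.07 * 64 * 10
Step 3: Water = 44.8 mm

44.8


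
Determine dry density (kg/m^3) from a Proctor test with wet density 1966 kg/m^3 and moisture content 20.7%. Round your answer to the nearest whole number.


Step 1: Dry density = wet density / (1 + w/100)
Step 2: Dry density = 1966 / (1 + 20.7/100)
Step 3: Dry density = 1966 / 1.207
Step 4: Dry density = 1629 kg/m^3

1629


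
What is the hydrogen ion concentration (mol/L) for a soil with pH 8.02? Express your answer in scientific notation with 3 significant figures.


Step 1: [H+] = 10^(-pH)
Step 2: [H+] = 10^(-8.02)
Step 3: [H+] = 9.55e-09 mol/L

9.55e-09


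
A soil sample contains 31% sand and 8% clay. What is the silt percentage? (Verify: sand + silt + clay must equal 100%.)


Step 1: sand + silt + clay = 100%
Step 2: silt = 100 - sand - clay
Step 3: silt = 100 - 31 - 8
Step 4: silt = 61%

61


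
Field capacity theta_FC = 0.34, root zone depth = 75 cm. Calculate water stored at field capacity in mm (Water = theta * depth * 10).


Step 1: Water (mm) = theta_FC * depth (cm) * 10
Step 2: Water = 0.34 * 75 * 10
Step 3: Water = 255.0 mm

255.0


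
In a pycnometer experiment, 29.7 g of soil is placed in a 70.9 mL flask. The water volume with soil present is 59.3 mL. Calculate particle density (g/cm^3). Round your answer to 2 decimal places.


Step 1: Volume of solids = flask volume - water volume with soil
Step 2: V_solids = 70.9 - 59.3 = 11.6 mL
Step 3: Particle density = mass / V_solids = 29.7 / 11.6 = 2.56 g/cm^3

2.56


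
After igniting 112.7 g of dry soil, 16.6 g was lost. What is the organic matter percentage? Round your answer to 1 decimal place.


Step 1: OM% = 100 * LOI / sample mass
Step 2: OM = 100 * 16.6 / 112.7
Step 3: OM = 14.7%

14.7


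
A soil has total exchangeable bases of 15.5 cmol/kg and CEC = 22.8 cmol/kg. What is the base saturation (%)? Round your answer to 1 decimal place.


Step 1: BS = 100 * (sum of bases) / CEC
Step 2: BS = 100 * 15.5 / 22.8
Step 3: BS = 68.0%

68.0


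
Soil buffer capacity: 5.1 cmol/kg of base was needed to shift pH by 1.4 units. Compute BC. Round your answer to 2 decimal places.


Step 1: BC = change in base / change in pH
Step 2: BC = 5.1 / 1.4
Step 3: BC = 3.64 cmol/(kg*pH unit)

3.64


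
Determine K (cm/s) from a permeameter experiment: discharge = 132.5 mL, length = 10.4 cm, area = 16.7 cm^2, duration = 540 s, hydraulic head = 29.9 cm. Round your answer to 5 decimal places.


Step 1: K = Q * L / (A * t * h)
Step 2: Numerator = 132.5 * 10.4 = 1378.0
Step 3: Denominator = 16.7 * 540 * 29.9 = 269638.2
Step 4: K = 1378.0 / 269638.2 = 0.00511 cm/s

0.00511


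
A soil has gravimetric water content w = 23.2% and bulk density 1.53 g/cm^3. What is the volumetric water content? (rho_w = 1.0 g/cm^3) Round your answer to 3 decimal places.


Step 1: theta = (w / 100) * BD / rho_w
Step 2: theta = (23.2 / 100) * 1.53 / 1.0
Step 3: theta = 0.232 * 1.53
Step 4: theta = 0.355

0.355


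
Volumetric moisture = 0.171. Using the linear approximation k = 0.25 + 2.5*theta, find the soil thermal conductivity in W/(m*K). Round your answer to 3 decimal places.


Step 1: k = 0.25 + 2.5 * theta
Step 2: k = 0.25 + 2.5 * 0.171
Step 3: k = 0.25 + 0.428
Step 4: k = 0.678 W/(m*K)

0.678


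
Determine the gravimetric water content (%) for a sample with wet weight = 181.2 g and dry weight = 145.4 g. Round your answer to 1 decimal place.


Step 1: Water mass = wet - dry = 181.2 - 145.4 = 35.8 g
Step 2: w = 100 * water mass / dry mass
Step 3: w = 100 * 35.8 / 145.4 = 24.6%

24.6


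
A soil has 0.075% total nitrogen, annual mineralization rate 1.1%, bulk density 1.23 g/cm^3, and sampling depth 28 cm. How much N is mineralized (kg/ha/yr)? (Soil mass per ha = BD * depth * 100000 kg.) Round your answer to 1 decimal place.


Step 1: Soil mass per ha = BD * depth * 100000 = 1.23 * 28 * 100000 = 3444000 kg
Step 2: Total N pool = soil mass * N%/100 = 3444000 * 0.075/100 = 2583.0 kg/ha
Step 3: N mineralized = N pool * rate%/100 = 2583.0 * 1.1/100 = 28.4 kg/ha/yr

28.4


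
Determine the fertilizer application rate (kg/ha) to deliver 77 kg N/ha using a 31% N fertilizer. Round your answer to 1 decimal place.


Step 1: Fertilizer rate = target N / (N content / 100)
Step 2: Rate = 77 / (31 / 100)
Step 3: Rate = 77 / 0.31
Step 4: Rate = 248.4 kg/ha

248.4


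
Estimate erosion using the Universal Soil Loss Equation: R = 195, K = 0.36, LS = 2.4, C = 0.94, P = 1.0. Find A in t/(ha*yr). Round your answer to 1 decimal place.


Step 1: A = R * K * LS * C * P
Step 2: R * K = 195 * 0.36 = 70.2
Step 3: (R*K) * LS = 70.2 * 2.4 = 168.48
Step 4: * C * P = 168.48 * 0.94 * 1.0 = 158.4
Step 5: A = 158.4 t/(ha*yr)

158.4


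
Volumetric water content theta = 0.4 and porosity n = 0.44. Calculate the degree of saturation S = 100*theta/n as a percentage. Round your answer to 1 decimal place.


Step 1: S = 100 * theta_v / n
Step 2: S = 100 * 0.4 / 0.44
Step 3: S = 90.9%

90.9


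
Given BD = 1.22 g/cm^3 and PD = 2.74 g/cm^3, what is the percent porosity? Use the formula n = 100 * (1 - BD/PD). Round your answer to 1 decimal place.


Step 1: Formula: n = 100 * (1 - BD / PD)
Step 2: n = 100 * (1 - 1.22 / 2.74)
Step 3: n = 100 * (1 - 0.44526)
Step 4: n = 55.5%

55.5


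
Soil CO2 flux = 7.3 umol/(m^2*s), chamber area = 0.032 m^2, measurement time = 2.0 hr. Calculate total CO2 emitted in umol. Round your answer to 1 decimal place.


Step 1: Convert time to seconds: 2.0 hr * 3600 = 7200.0 s
Step 2: Total = flux * area * time_s
Step 3: Total = 7.3 * 0.032 * 7200.0
Step 4: Total = 1681.9 umol

1681.9


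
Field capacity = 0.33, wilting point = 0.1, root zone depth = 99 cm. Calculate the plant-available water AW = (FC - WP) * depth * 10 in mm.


Step 1: Available water = (FC - WP) * depth * 10
Step 2: AW = (0.33 - 0.1) * 99 * 10
Step 3: AW = 0.23 * 99 * 10
Step 4: AW = 227.7 mm

227.7


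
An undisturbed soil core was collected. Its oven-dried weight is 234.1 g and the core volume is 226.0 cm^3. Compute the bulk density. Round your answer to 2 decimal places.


Step 1: Identify the formula: BD = dry mass / volume
Step 2: Substitute values: BD = 234.1 / 226.0
Step 3: BD = 1.04 g/cm^3

1.04


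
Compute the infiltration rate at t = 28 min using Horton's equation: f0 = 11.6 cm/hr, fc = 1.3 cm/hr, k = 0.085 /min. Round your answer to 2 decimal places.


Step 1: f = fc + (f0 - fc) * exp(-k * t)
Step 2: exp(-0.085 * 28) = 0.092551
Step 3: f = 1.3 + (11.6 - 1.3) * 0.092551
Step 4: f = 1.3 + 10.3 * 0.092551
Step 5: f = 2.25 cm/hr

2.25


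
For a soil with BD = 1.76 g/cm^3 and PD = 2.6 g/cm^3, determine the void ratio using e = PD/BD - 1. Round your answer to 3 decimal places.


Step 1: e = PD / BD - 1
Step 2: e = 2.6 / 1.76 - 1
Step 3: e = 1.47727 - 1
Step 4: e = 0.477

0.477


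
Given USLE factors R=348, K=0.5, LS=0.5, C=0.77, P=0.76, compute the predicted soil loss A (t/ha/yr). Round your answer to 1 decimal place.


Step 1: A = R * K * LS * C * P
Step 2: R * K = 348 * 0.5 = 174.0
Step 3: (R*K) * LS = 174.0 * 0.5 = 87.0
Step 4: * C * P = 87.0 * 0.77 * 0.76 = 50.9
Step 5: A = 50.9 t/(ha*yr)

50.9


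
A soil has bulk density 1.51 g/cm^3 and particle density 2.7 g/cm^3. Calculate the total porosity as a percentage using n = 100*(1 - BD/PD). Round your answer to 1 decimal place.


Step 1: Formula: n = 100 * (1 - BD / PD)
Step 2: n = 100 * (1 - 1.51 / 2.7)
Step 3: n = 100 * (1 - 0.55926)
Step 4: n = 44.1%

44.1


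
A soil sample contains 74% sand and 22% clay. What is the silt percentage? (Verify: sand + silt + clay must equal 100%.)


Step 1: sand + silt + clay = 100%
Step 2: silt = 100 - sand - clay
Step 3: silt = 100 - 74 - 22
Step 4: silt = 4%

4


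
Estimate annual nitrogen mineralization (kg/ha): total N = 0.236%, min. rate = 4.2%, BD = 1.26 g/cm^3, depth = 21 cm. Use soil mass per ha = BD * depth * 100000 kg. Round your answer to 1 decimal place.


Step 1: Soil mass per ha = BD * depth * 100000 = 1.26 * 21 * 100000 = 2646000 kg
Step 2: Total N pool = soil mass * N%/100 = 2646000 * 0.236/100 = 6244.56 kg/ha
Step 3: N mineralized = N pool * rate%/100 = 6244.56 * 4.2/100 = 262.3 kg/ha/yr

262.3


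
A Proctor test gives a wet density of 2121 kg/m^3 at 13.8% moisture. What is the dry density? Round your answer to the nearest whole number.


Step 1: Dry density = wet density / (1 + w/100)
Step 2: Dry density = 2121 / (1 + 13.8/100)
Step 3: Dry density = 2121 / 1.138
Step 4: Dry density = 1864 kg/m^3

1864


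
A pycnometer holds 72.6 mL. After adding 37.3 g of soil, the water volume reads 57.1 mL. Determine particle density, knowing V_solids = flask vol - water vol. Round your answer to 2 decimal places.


Step 1: Volume of solids = flask volume - water volume with soil
Step 2: V_solids = 72.6 - 57.1 = 15.5 mL
Step 3: Particle density = mass / V_solids = 37.3 / 15.5 = 2.41 g/cm^3

2.41


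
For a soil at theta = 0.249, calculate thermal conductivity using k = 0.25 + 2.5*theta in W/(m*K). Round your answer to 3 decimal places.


Step 1: k = 0.25 + 2.5 * theta
Step 2: k = 0.25 + 2.5 * 0.249
Step 3: k = 0.25 + 0.623
Step 4: k = 0.873 W/(m*K)

0.873


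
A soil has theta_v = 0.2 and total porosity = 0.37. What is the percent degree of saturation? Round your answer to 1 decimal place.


Step 1: S = 100 * theta_v / n
Step 2: S = 100 * 0.2 / 0.37
Step 3: S = 54.1%

54.1


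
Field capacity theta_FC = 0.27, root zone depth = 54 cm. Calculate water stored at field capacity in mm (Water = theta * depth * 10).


Step 1: Water (mm) = theta_FC * depth (cm) * 10
Step 2: Water = 0.27 * 54 * 10
Step 3: Water = 145.8 mm

145.8


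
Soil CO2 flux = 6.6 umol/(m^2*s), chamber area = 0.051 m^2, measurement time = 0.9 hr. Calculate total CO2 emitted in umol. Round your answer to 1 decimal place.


Step 1: Convert time to seconds: 0.9 hr * 3600 = 3240.0 s
Step 2: Total = flux * area * time_s
Step 3: Total = 6.6 * 0.051 * 3240.0
Step 4: Total = 1090.6 umol

1090.6


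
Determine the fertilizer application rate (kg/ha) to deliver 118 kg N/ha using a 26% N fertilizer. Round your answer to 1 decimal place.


Step 1: Fertilizer rate = target N / (N content / 100)
Step 2: Rate = 118 / (26 / 100)
Step 3: Rate = 118 / 0.26
Step 4: Rate = 453.8 kg/ha

453.8


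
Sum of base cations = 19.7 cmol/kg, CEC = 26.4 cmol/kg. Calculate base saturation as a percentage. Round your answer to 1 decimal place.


Step 1: BS = 100 * (sum of bases) / CEC
Step 2: BS = 100 * 19.7 / 26.4
Step 3: BS = 74.6%

74.6


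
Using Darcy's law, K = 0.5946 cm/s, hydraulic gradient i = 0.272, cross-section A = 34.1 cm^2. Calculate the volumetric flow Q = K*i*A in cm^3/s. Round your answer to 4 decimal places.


Step 1: Apply Darcy's law: Q = K * i * A
Step 2: Q = 0.5946 * 0.272 * 34.1
Step 3: Q = 5.515 cm^3/s

5.515


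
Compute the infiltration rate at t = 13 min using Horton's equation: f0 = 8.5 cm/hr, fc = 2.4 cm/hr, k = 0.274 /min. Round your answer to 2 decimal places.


Step 1: f = fc + (f0 - fc) * exp(-k * t)
Step 2: exp(-0.274 * 13) = 0.028382
Step 3: f = 2.4 + (8.5 - 2.4) * 0.028382
Step 4: f = 2.4 + 6.1 * 0.028382
Step 5: f = 2.57 cm/hr

2.57


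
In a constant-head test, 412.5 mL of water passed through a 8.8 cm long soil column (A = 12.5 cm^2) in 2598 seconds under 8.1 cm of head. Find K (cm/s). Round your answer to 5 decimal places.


Step 1: K = Q * L / (A * t * h)
Step 2: Numerator = 412.5 * 8.8 = 3630.0
Step 3: Denominator = 12.5 * 2598 * 8.1 = 263047.5
Step 4: K = 3630.0 / 263047.5 = 0.0138 cm/s

0.0138


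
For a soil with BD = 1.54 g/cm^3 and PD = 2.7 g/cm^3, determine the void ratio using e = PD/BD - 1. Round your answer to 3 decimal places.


Step 1: e = PD / BD - 1
Step 2: e = 2.7 / 1.54 - 1
Step 3: e = 1.75325 - 1
Step 4: e = 0.753

0.753


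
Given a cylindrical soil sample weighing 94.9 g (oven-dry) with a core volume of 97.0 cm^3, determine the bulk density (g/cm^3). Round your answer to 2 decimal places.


Step 1: Identify the formula: BD = dry mass / volume
Step 2: Substitute values: BD = 94.9 / 97.0
Step 3: BD = 0.98 g/cm^3

0.98


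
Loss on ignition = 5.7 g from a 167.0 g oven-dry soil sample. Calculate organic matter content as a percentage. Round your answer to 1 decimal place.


Step 1: OM% = 100 * LOI / sample mass
Step 2: OM = 100 * 5.7 / 167.0
Step 3: OM = 3.4%

3.4


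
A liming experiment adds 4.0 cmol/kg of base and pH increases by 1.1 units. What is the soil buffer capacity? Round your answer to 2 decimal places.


Step 1: BC = change in base / change in pH
Step 2: BC = 4.0 / 1.1
Step 3: BC = 3.64 cmol/(kg*pH unit)

3.64


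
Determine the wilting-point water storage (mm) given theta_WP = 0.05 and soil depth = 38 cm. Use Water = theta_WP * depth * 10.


Step 1: Water (mm) = theta_WP * depth * 10
Step 2: Water = 0.05 * 38 * 10
Step 3: Water = 19.0 mm

19.0


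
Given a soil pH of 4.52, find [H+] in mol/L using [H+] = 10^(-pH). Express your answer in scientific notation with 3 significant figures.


Step 1: [H+] = 10^(-pH)
Step 2: [H+] = 10^(-4.52)
Step 3: [H+] = 3.02e-05 mol/L

3.02e-05


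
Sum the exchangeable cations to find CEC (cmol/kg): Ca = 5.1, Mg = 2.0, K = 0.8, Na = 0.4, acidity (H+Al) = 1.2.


Step 1: CEC = Ca + Mg + K + Na + (H+Al)
Step 2: CEC = 5.1 + 2.0 + 0.8 + 0.4 + 1.2
Step 3: CEC = 9.5 cmol/kg

9.5


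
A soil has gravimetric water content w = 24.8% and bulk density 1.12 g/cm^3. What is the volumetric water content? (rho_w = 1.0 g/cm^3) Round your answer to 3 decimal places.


Step 1: theta = (w / 100) * BD / rho_w
Step 2: theta = (24.8 / 100) * 1.12 / 1.0
Step 3: theta = 0.248 * 1.12
Step 4: theta = 0.278

0.278


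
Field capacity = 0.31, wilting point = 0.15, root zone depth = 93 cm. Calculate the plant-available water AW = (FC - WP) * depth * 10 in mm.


Step 1: Available water = (FC - WP) * depth * 10
Step 2: AW = (0.31 - 0.15) * 93 * 10
Step 3: AW = 0.16 * 93 * 10
Step 4: AW = 148.8 mm

148.8


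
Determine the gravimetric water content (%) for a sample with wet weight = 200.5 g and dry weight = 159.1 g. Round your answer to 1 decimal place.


Step 1: Water mass = wet - dry = 200.5 - 159.1 = 41.4 g
Step 2: w = 100 * water mass / dry mass
Step 3: w = 100 * 41.4 / 159.1 = 26.0%

26.0


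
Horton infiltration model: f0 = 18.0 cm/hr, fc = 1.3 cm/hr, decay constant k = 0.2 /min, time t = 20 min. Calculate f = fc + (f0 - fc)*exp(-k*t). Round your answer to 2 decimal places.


Step 1: f = fc + (f0 - fc) * exp(-k * t)
Step 2: exp(-0.2 * 20) = 0.018316
Step 3: f = 1.3 + (18.0 - 1.3) * 0.018316
Step 4: f = 1.3 + 16.7 * 0.018316
Step 5: f = 1.61 cm/hr

1.61


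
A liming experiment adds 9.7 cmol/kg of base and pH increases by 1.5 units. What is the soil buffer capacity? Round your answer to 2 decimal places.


Step 1: BC = change in base / change in pH
Step 2: BC = 9.7 / 1.5
Step 3: BC = 6.47 cmol/(kg*pH unit)

6.47


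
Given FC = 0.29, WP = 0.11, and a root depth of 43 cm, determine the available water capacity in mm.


Step 1: Available water = (FC - WP) * depth * 10
Step 2: AW = (0.29 - 0.11) * 43 * 10
Step 3: AW = 0.18 * 43 * 10
Step 4: AW = 77.4 mm

77.4


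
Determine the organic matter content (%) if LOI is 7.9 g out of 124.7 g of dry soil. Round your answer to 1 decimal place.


Step 1: OM% = 100 * LOI / sample mass
Step 2: OM = 100 * 7.9 / 124.7
Step 3: OM = 6.3%

6.3


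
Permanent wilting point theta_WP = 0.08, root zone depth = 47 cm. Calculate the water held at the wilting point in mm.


Step 1: Water (mm) = theta_WP * depth * 10
Step 2: Water = 0.08 * 47 * 10
Step 3: Water = 37.6 mm

37.6


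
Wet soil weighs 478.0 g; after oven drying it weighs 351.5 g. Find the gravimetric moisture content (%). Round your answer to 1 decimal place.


Step 1: Water mass = wet - dry = 478.0 - 351.5 = 126.5 g
Step 2: w = 100 * water mass / dry mass
Step 3: w = 100 * 126.5 / 351.5 = 36.0%

36.0


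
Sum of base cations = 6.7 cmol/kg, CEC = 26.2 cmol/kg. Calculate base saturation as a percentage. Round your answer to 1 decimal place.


Step 1: BS = 100 * (sum of bases) / CEC
Step 2: BS = 100 * 6.7 / 26.2
Step 3: BS = 25.6%

25.6


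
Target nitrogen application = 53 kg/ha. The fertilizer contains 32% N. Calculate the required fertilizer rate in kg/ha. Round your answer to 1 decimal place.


Step 1: Fertilizer rate = target N / (N content / 100)
Step 2: Rate = 53 / (32 / 100)
Step 3: Rate = 53 / 0.32
Step 4: Rate = 165.6 kg/ha

165.6


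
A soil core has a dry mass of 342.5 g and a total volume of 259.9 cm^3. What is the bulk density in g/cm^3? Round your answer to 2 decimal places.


Step 1: Identify the formula: BD = dry mass / volume
Step 2: Substitute values: BD = 342.5 / 259.9
Step 3: BD = 1.32 g/cm^3

1.32


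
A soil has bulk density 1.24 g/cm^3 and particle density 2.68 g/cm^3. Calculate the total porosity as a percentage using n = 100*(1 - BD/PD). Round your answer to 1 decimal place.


Step 1: Formula: n = 100 * (1 - BD / PD)
Step 2: n = 100 * (1 - 1.24 / 2.68)
Step 3: n = 100 * (1 - 0.46269)
Step 4: n = 53.7%

53.7


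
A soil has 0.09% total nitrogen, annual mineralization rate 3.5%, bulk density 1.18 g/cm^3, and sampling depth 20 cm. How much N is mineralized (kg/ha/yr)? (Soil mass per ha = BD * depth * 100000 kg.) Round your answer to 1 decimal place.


Step 1: Soil mass per ha = BD * depth * 100000 = 1.18 * 20 * 100000 = 2360000 kg
Step 2: Total N pool = soil mass * N%/100 = 2360000 * 0.09/100 = 2124.0 kg/ha
Step 3: N mineralized = N pool * rate%/100 = 2124.0 * 3.5/100 = 74.3 kg/ha/yr

74.3


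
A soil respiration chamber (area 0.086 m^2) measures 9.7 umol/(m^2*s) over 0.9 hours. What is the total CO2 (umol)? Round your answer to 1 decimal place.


Step 1: Convert time to seconds: 0.9 hr * 3600 = 3240.0 s
Step 2: Total = flux * area * time_s
Step 3: Total = 9.7 * 0.086 * 3240.0
Step 4: Total = 2702.8 umol

2702.8


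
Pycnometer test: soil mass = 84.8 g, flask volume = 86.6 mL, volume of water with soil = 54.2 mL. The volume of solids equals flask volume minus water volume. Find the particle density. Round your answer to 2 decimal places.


Step 1: Volume of solids = flask volume - water volume with soil
Step 2: V_solids = 86.6 - 54.2 = 32.4 mL
Step 3: Particle density = mass / V_solids = 84.8 / 32.4 = 2.62 g/cm^3

2.62


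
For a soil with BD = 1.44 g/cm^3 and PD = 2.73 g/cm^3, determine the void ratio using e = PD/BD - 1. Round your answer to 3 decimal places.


Step 1: e = PD / BD - 1
Step 2: e = 2.73 / 1.44 - 1
Step 3: e = 1.89583 - 1
Step 4: e = 0.896

0.896


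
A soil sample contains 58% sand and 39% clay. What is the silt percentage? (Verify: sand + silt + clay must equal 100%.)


Step 1: sand + silt + clay = 100%
Step 2: silt = 100 - sand - clay
Step 3: silt = 100 - 58 - 39
Step 4: silt = 3%

3


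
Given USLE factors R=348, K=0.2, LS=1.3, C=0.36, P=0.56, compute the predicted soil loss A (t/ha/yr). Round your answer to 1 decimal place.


Step 1: A = R * K * LS * C * P
Step 2: R * K = 348 * 0.2 = 69.6
Step 3: (R*K) * LS = 69.6 * 1.3 = 90.48
Step 4: * C * P = 90.48 * 0.36 * 0.56 = 18.2
Step 5: A = 18.2 t/(ha*yr)

18.2


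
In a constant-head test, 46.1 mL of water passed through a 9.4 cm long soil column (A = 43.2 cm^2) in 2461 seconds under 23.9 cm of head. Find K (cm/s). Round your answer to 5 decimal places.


Step 1: K = Q * L / (A * t * h)
Step 2: Numerator = 46.1 * 9.4 = 433.34
Step 3: Denominator = 43.2 * 2461 * 23.9 = 2540933.28
Step 4: K = 433.34 / 2540933.28 = 0.00017 cm/s

0.00017


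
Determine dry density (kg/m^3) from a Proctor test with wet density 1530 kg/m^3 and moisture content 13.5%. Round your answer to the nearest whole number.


Step 1: Dry density = wet density / (1 + w/100)
Step 2: Dry density = 1530 / (1 + 13.5/100)
Step 3: Dry density = 1530 / 1.135
Step 4: Dry density = 1348 kg/m^3

1348


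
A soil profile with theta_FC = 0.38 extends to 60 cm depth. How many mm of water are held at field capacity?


Step 1: Water (mm) = theta_FC * depth (cm) * 10
Step 2: Water = 0.38 * 60 * 10
Step 3: Water = 228.0 mm

228.0


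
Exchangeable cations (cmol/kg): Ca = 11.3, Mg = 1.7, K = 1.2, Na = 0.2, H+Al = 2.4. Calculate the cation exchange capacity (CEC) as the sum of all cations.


Step 1: CEC = Ca + Mg + K + Na + (H+Al)
Step 2: CEC = 11.3 + 1.7 + 1.2 + 0.2 + 2.4
Step 3: CEC = 16.8 cmol/kg

16.8


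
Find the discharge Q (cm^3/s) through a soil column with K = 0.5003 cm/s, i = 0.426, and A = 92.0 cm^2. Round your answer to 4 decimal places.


Step 1: Apply Darcy's law: Q = K * i * A
Step 2: Q = 0.5003 * 0.426 * 92.0
Step 3: Q = 19.6078 cm^3/s

19.6078


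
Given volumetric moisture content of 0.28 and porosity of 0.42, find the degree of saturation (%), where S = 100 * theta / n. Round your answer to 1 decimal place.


Step 1: S = 100 * theta_v / n
Step 2: S = 100 * 0.28 / 0.42
Step 3: S = 66.7%

66.7


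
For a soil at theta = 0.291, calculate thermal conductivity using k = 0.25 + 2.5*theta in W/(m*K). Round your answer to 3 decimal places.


Step 1: k = 0.25 + 2.5 * theta
Step 2: k = 0.25 + 2.5 * 0.291
Step 3: k = 0.25 + 0.728
Step 4: k = 0.978 W/(m*K)

0.978


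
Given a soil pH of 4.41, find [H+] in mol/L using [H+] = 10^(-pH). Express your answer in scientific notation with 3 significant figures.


Step 1: [H+] = 10^(-pH)
Step 2: [H+] = 10^(-4.41)
Step 3: [H+] = 3.89e-05 mol/L

3.89e-05


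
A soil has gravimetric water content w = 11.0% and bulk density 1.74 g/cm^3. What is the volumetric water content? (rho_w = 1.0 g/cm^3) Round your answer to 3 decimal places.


Step 1: theta = (w / 100) * BD / rho_w
Step 2: theta = (11.0 / 100) * 1.74 / 1.0
Step 3: theta = 0.11 * 1.74
Step 4: theta = 0.191

0.191


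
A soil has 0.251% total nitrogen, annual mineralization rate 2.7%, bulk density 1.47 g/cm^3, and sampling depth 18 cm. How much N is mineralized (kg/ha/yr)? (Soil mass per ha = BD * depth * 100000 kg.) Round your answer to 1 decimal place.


Step 1: Soil mass per ha = BD * depth * 100000 = 1.47 * 18 * 100000 = 2646000 kg
Step 2: Total N pool = soil mass * N%/100 = 2646000 * 0.251/100 = 6641.46 kg/ha
Step 3: N mineralized = N pool * rate%/100 = 6641.46 * 2.7/100 = 179.3 kg/ha/yr

179.3


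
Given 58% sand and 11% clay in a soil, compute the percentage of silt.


Step 1: sand + silt + clay = 100%
Step 2: silt = 100 - sand - clay
Step 3: silt = 100 - 58 - 11
Step 4: silt = 31%

31


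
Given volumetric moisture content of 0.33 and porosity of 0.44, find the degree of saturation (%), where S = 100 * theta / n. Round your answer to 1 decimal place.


Step 1: S = 100 * theta_v / n
Step 2: S = 100 * 0.33 / 0.44
Step 3: S = 75.0%

75.0


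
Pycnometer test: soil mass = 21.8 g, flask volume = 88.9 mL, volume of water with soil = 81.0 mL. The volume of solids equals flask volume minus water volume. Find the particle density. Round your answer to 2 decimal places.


Step 1: Volume of solids = flask volume - water volume with soil
Step 2: V_solids = 88.9 - 81.0 = 7.9 mL
Step 3: Particle density = mass / V_solids = 21.8 / 7.9 = 2.76 g/cm^3

2.76


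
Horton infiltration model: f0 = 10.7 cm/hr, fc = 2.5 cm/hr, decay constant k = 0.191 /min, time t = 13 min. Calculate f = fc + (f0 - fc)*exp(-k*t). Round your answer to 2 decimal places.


Step 1: f = fc + (f0 - fc) * exp(-k * t)
Step 2: exp(-0.191 * 13) = 0.083492
Step 3: f = 2.5 + (10.7 - 2.5) * 0.083492
Step 4: f = 2.5 + 8.2 * 0.083492
Step 5: f = 3.18 cm/hr

3.18


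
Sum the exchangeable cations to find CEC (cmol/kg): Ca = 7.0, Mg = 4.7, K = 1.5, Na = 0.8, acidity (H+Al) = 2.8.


Step 1: CEC = Ca + Mg + K + Na + (H+Al)
Step 2: CEC = 7.0 + 4.7 + 1.5 + 0.8 + 2.8
Step 3: CEC = 16.8 cmol/kg

16.8


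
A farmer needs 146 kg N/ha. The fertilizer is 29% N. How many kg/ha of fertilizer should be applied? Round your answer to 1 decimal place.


Step 1: Fertilizer rate = target N / (N content / 100)
Step 2: Rate = 146 / (29 / 100)
Step 3: Rate = 146 / 0.29
Step 4: Rate = 503.4 kg/ha

503.4


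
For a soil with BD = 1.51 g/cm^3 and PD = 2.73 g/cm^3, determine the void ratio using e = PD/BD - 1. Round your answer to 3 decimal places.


Step 1: e = PD / BD - 1
Step 2: e = 2.73 / 1.51 - 1
Step 3: e = 1.80795 - 1
Step 4: e = 0.808

0.808


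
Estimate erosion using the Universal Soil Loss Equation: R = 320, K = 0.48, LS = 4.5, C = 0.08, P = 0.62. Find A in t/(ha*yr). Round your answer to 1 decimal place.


Step 1: A = R * K * LS * C * P
Step 2: R * K = 320 * 0.48 = 153.6
Step 3: (R*K) * LS = 153.6 * 4.5 = 691.2
Step 4: * C * P = 691.2 * 0.08 * 0.62 = 34.3
Step 5: A = 34.3 t/(ha*yr)

34.3


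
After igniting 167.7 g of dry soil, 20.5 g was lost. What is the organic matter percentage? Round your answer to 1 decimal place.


Step 1: OM% = 100 * LOI / sample mass
Step 2: OM = 100 * 20.5 / 167.7
Step 3: OM = 12.2%

12.2


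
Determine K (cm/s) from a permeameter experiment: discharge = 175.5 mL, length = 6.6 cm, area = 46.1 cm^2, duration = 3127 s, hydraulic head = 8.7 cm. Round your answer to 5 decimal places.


Step 1: K = Q * L / (A * t * h)
Step 2: Numerator = 175.5 * 6.6 = 1158.3
Step 3: Denominator = 46.1 * 3127 * 8.7 = 1254145.89
Step 4: K = 1158.3 / 1254145.89 = 0.00092 cm/s

0.00092


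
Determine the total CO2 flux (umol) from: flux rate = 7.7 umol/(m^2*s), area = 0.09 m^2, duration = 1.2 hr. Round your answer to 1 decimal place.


Step 1: Convert time to seconds: 1.2 hr * 3600 = 4320.0 s
Step 2: Total = flux * area * time_s
Step 3: Total = 7.7 * 0.09 * 4320.0
Step 4: Total = 2993.8 umol

2993.8


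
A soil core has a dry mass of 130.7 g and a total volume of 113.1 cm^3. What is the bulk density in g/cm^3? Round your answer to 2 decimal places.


Step 1: Identify the formula: BD = dry mass / volume
Step 2: Substitute values: BD = 130.7 / 113.1
Step 3: BD = 1.16 g/cm^3

1.16


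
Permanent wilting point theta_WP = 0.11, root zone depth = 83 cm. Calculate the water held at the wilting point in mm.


Step 1: Water (mm) = theta_WP * depth * 10
Step 2: Water = 0.11 * 83 * 10
Step 3: Water = 91.3 mm

91.3


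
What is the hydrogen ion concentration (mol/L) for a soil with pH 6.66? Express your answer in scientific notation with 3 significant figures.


Step 1: [H+] = 10^(-pH)
Step 2: [H+] = 10^(-6.66)
Step 3: [H+] = 2.19e-07 mol/L

2.19e-07


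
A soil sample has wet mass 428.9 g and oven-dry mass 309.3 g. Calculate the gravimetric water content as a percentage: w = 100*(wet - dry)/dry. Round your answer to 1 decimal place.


Step 1: Water mass = wet - dry = 428.9 - 309.3 = 119.6 g
Step 2: w = 100 * water mass / dry mass
Step 3: w = 100 * 119.6 / 309.3 = 38.7%

38.7


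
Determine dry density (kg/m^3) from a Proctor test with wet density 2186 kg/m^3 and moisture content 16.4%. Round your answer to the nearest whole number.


Step 1: Dry density = wet density / (1 + w/100)
Step 2: Dry density = 2186 / (1 + 16.4/100)
Step 3: Dry density = 2186 / 1.164
Step 4: Dry density = 1878 kg/m^3

1878


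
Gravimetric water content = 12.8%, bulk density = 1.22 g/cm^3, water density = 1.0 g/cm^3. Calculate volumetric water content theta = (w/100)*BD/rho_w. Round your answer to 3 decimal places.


Step 1: theta = (w / 100) * BD / rho_w
Step 2: theta = (12.8 / 100) * 1.22 / 1.0
Step 3: theta = 0.128 * 1.22
Step 4: theta = 0.156

0.156


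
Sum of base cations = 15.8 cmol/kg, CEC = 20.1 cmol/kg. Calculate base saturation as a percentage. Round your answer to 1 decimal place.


Step 1: BS = 100 * (sum of bases) / CEC
Step 2: BS = 100 * 15.8 / 20.1
Step 3: BS = 78.6%

78.6


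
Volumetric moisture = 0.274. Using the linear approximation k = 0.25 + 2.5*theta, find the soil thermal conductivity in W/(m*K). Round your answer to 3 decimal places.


Step 1: k = 0.25 + 2.5 * theta
Step 2: k = 0.25 + 2.5 * 0.274
Step 3: k = 0.25 + 0.685
Step 4: k = 0.935 W/(m*K)

0.935


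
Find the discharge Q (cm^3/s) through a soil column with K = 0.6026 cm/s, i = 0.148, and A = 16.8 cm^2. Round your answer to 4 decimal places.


Step 1: Apply Darcy's law: Q = K * i * A
Step 2: Q = 0.6026 * 0.148 * 16.8
Step 3: Q = 1.4983 cm^3/s

1.4983


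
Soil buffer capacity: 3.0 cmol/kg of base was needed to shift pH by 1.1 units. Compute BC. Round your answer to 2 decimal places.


Step 1: BC = change in base / change in pH
Step 2: BC = 3.0 / 1.1
Step 3: BC = 2.73 cmol/(kg*pH unit)

2.73


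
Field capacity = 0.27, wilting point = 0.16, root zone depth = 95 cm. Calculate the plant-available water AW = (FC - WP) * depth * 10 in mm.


Step 1: Available water = (FC - WP) * depth * 10
Step 2: AW = (0.27 - 0.16) * 95 * 10
Step 3: AW = 0.11 * 95 * 10
Step 4: AW = 104.5 mm

104.5


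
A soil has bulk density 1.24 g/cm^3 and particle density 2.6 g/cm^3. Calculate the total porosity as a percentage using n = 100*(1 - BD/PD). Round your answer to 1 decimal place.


Step 1: Formula: n = 100 * (1 - BD / PD)
Step 2: n = 100 * (1 - 1.24 / 2.6)
Step 3: n = 100 * (1 - 0.47692)
Step 4: n = 52.3%

52.3


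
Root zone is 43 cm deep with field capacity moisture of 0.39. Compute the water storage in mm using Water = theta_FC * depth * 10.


Step 1: Water (mm) = theta_FC * depth (cm) * 10
Step 2: Water = 0.39 * 43 * 10
Step 3: Water = 167.7 mm

167.7


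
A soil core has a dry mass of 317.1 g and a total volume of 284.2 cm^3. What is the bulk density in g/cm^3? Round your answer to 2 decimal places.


Step 1: Identify the formula: BD = dry mass / volume
Step 2: Substitute values: BD = 317.1 / 284.2
Step 3: BD = 1.12 g/cm^3

1.12
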